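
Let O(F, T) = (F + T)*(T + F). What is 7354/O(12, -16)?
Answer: 3677/8 ≈ 459.63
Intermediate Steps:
O(F, T) = (F + T)² (O(F, T) = (F + T)*(F + T) = (F + T)²)
7354/O(12, -16) = 7354/((12 - 16)²) = 7354/((-4)²) = 7354/16 = 7354*(1/16) = 3677/8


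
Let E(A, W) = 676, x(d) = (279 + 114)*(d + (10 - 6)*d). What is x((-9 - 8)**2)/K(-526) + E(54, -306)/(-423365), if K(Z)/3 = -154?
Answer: -80140981779/65198210 ≈ -1229.2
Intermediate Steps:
K(Z) = -462 (K(Z) = 3*(-154) = -462)
x(d) = 1965*d (x(d) = 393*(d + 4*d) = 393*(5*d) = 1965*d)
x((-9 - 8)**2)/K(-526) + E(54, -306)/(-423365) = (1965*(-9 - 8)**2)/(-462) + 676/(-423365) = (1965*(-17)**2)*(-1/462) + 676*(-1/423365) = (1965*289)*(-1/462) - 676/423365 = 567885*(-1/462) - 676/423365 = -189295/154 - 676/423365 = -80140981779/65198210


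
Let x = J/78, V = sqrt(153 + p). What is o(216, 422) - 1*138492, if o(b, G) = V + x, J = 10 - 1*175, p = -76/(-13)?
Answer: -3600847/26 + sqrt(26845)/13 ≈ -1.3848e+5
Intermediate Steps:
p = 76/13 (p = -76*(-1/13) = 76/13 ≈ 5.8462)
J = -165 (J = 10 - 175 = -165)
V = sqrt(26845)/13 (V = sqrt(153 + 76/13) = sqrt(2065/13) = sqrt(26845)/13 ≈ 12.603)
x = -55/26 (x = -165/78 = -165*1/78 = -55/26 ≈ -2.1154)
o(b, G) = -55/26 + sqrt(26845)/13 (o(b, G) = sqrt(26845)/13 - 55/26 = -55/26 + sqrt(26845)/13)
o(216, 422) - 1*138492 = (-55/26 + sqrt(26845)/13) - 1*138492 = (-55/26 + sqrt(26845)/13) - 138492 = -3600847/26 + sqrt(26845)/13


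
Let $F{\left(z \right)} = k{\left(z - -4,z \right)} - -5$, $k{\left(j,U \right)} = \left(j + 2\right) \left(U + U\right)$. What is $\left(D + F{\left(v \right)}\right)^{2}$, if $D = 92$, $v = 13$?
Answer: $349281$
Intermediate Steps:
$k{\left(j,U \right)} = 2 U \left(2 + j\right)$ ($k{\left(j,U \right)} = \left(2 + j\right) 2 U = 2 U \left(2 + j\right)$)
$F{\left(z \right)} = 5 + 2 z \left(6 + z\right)$ ($F{\left(z \right)} = 2 z \left(2 + \left(z - -4\right)\right) - -5 = 2 z \left(2 + \left(z + 4\right)\right) + 5 = 2 z \left(2 + \left(4 + z\right)\right) + 5 = 2 z \left(6 + z\right) + 5 = 5 + 2 z \left(6 + z\right)$)
$\left(D + F{\left(v \right)}\right)^{2} = \left(92 + \left(5 + 2 \cdot 13 \left(6 + 13\right)\right)\right)^{2} = \left(92 + \left(5 + 2 \cdot 13 \cdot 19\right)\right)^{2} = \left(92 + \left(5 + 494\right)\right)^{2} = \left(92 + 499\right)^{2} = 591^{2} = 349281$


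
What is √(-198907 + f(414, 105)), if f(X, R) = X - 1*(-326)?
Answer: I*√198167 ≈ 445.16*I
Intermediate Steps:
f(X, R) = 326 + X (f(X, R) = X + 326 = 326 + X)
√(-198907 + f(414, 105)) = √(-198907 + (326 + 414)) = √(-198907 + 740) = √(-198167) = I*√198167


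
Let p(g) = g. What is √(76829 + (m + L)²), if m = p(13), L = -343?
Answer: √185729 ≈ 430.96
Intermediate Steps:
m = 13
√(76829 + (m + L)²) = √(76829 + (13 - 343)²) = √(76829 + (-330)²) = √(76829 + 108900) = √185729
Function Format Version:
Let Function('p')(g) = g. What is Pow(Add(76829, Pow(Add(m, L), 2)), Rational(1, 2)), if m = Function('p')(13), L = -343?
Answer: Pow(185729, Rational(1, 2)) ≈ 430.96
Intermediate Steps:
m = 13
Pow(Add(76829, Pow(Add(m, L), 2)), Rational(1, 2)) = Pow(Add(76829, Pow(Add(13, -343), 2)), Rational(1, 2)) = Pow(Add(76829, Pow(-330, 2)), Rational(1, 2)) = Pow(Add(76829, 108900), Rational(1, 2)) = Pow(185729, Rational(1, 2))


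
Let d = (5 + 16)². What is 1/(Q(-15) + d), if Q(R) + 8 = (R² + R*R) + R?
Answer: 1/868 ≈ 0.0011521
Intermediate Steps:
Q(R) = -8 + R + 2*R² (Q(R) = -8 + ((R² + R*R) + R) = -8 + ((R² + R²) + R) = -8 + (2*R² + R) = -8 + (R + 2*R²) = -8 + R + 2*R²)
d = 441 (d = 21² = 441)
1/(Q(-15) + d) = 1/((-8 - 15 + 2*(-15)²) + 441) = 1/((-8 - 15 + 2*225) + 441) = 1/((-8 - 15 + 450) + 441) = 1/(427 + 441) = 1/868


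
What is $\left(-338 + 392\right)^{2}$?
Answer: $2916$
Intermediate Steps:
$\left(-338 + 392\right)^{2} = 54^{2} = 2916$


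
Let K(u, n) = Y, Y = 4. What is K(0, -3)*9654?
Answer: 38616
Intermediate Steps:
K(u, n) = 4
K(0, -3)*9654 = 4*9654 = 38616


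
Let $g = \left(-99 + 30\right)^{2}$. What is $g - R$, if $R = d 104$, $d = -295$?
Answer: $35441$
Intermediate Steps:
$g = 4761$ ($g = \left(-69\right)^{2} = 4761$)
$R = -30680$ ($R = \left(-295\right) 104 = -30680$)
$g - R = 4761 - -30680 = 4761 + 30680 = 35441$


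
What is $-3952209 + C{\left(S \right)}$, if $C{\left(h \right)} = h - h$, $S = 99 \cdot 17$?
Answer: $-3952209$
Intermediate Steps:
$S = 1683$
$C{\left(h \right)} = 0$
$-3952209 + C{\left(S \right)} = -3952209 + 0 = -3952209$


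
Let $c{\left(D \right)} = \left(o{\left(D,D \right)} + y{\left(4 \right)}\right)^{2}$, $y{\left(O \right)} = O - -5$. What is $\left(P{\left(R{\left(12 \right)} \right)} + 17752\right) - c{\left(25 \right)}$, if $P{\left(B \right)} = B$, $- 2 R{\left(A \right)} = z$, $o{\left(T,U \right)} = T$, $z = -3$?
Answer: $\frac{33195}{2} \approx 16598.0$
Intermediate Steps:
$y{\left(O \right)} = 5 + O$ ($y{\left(O \right)} = O + 5 = 5 + O$)
$R{\left(A \right)} = \frac{3}{2}$ ($R{\left(A \right)} = \left(- \frac{1}{2}\right) \left(-3\right) = \frac{3}{2}$)
$c{\left(D \right)} = \left(9 + D\right)^{2}$ ($c{\left(D \right)} = \left(D + \left(5 + 4\right)\right)^{2} = \left(D + 9\right)^{2} = \left(9 + D\right)^{2}$)
$\left(P{\left(R{\left(12 \right)} \right)} + 17752\right) - c{\left(25 \right)} = \left(\frac{3}{2} + 17752\right) - \left(9 + 25\right)^{2} = \frac{35507}{2} - 34^{2} = \frac{35507}{2} - 1156 = \frac{33195}{2}$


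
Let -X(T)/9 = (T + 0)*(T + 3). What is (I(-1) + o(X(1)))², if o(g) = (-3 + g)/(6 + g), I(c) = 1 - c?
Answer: 1089/100 ≈ 10.890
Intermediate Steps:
X(T) = -9*T*(3 + T) (X(T) = -9*(T + 0)*(T + 3) = -9*T*(3 + T))
o(g) = (-3 + g)/(6 + g)
(I(-1) + o(X(1)))² = ((1 - 1*(-1)) + (-3 - 9*1*(3 + 1))/(6 - 9*1*(3 + 1)))² = ((1 + 1) + (-3 - 9*1*4)/(6 - 9*1*4))² = (2 + (-3 - 36)/(6 - 36))² = (2 - 39/(-30))² = (2 - 1/30*(-39))² = (2 + 13/10)² = (33/10)² = 1089/100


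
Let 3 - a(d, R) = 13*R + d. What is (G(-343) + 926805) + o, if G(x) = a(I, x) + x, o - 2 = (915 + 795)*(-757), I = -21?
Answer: -363523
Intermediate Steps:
o = -1294468 (o = 2 + (915 + 795)*(-757) = 2 + 1710*(-757) = 2 - 1294470 = -1294468)
a(d, R) = 3 - d - 13*R (a(d, R) = 3 - (13*R + d) = 3 - (d + 13*R) = 3 + (-d - 13*R) = 3 - d - 13*R)
G(x) = 24 - 12*x (G(x) = (3 - 1*(-21) - 13*x) + x = (3 + 21 - 13*x) + x = (24 - 13*x) + x = 24 - 12*x)
(G(-343) + 926805) + o = ((24 - 12*(-343)) + 926805) - 1294468 = ((24 + 4116) + 926805) - 1294468 = (4140 + 926805) - 1294468 = 930945 - 1294468 = -363523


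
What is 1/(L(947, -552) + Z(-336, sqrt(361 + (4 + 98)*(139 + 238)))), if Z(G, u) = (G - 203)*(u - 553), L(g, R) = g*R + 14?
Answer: -224663/39196890954 + 539*sqrt(38815)/39196890954 ≈ -3.0225e-6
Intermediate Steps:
L(g, R) = 14 + R*g (L(g, R) = R*g + 14 = 14 + R*g)
Z(G, u) = (-553 + u)*(-203 + G) (Z(G, u) = (-203 + G)*(-553 + u) = (-553 + u)*(-203 + G))
1/(L(947, -552) + Z(-336, sqrt(361 + (4 + 98)*(139 + 238)))) = 1/((14 - 552*947) + (112259 - 553*(-336) - 203*sqrt(361 + (4 + 98)*(139 + 238)) - 336*sqrt(361 + (4 + 98)*(139 + 238)))) = 1/((14 - 522744) + (112259 + 185808 - 203*sqrt(361 + 102*377) - 336*sqrt(361 + 102*377))) = 1/(-522730 + (112259 + 185808 - 203*sqrt(361 + 38454) - 336*sqrt(361 + 38454))) = 1/(-522730 + (112259 + 185808 - 203*sqrt(38815) - 336*sqrt(38815))) = 1/(-522730 + (298067 - 539*sqrt(38815))) = 1/(-224663 - 539*sqrt(38815))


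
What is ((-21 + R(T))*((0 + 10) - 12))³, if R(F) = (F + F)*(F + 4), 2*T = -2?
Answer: 157464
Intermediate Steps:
T = -1 (T = (½)*(-2) = -1)
R(F) = 2*F*(4 + F) (R(F) = (2*F)*(4 + F) = 2*F*(4 + F))
((-21 + R(T))*((0 + 10) - 12))³ = ((-21 + 2*(-1)*(4 - 1))*((0 + 10) - 12))³ = ((-21 + 2*(-1)*3)*(10 - 12))³ = ((-21 - 6)*(-2))³ = (-27*(-2))³ = 54³ = 157464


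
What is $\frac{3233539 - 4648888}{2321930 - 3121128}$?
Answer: $\frac{1415349}{799198} \approx 1.771$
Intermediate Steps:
$\frac{3233539 - 4648888}{2321930 - 3121128} = - \frac{1415349}{-799198} = \left(-1415349\right) \left(- \frac{1}{799198}\right) = \frac{1415349}{799198}$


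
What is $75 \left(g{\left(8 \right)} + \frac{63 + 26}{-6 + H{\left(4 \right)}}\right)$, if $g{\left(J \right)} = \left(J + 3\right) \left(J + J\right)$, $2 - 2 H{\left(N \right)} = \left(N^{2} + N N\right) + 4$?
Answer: $\frac{296925}{23} \approx 12910.0$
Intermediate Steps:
$H{\left(N \right)} = -1 - N^{2}$ ($H{\left(N \right)} = 1 - \frac{\left(N^{2} + N N\right) + 4}{2} = 1 - \frac{\left(N^{2} + N^{2}\right) + 4}{2} = 1 - \frac{2 N^{2} + 4}{2} = 1 - \frac{4 + 2 N^{2}}{2} = 1 - \left(2 + N^{2}\right) = -1 - N^{2}$)
$g{\left(J \right)} = 2 J \left(3 + J\right)$ ($g{\left(J \right)} = \left(3 + J\right) 2 J = 2 J \left(3 + J\right)$)
$75 \left(g{\left(8 \right)} + \frac{63 + 26}{-6 + H{\left(4 \right)}}\right) = 75 \left(2 \cdot 8 \left(3 + 8\right) + \frac{63 + 26}{-6 - 17}\right) = 75 \left(2 \cdot 8 \cdot 11 + \frac{89}{-6 - 17}\right) = 75 \left(176 + \frac{89}{-6 - 17}\right) = 75 \left(176 + \frac{89}{-23}\right) = 75 \left(176 + 89 \left(- \frac{1}{23}\right)\right) = 75 \left(176 - \frac{89}{23}\right) = 75 \cdot \frac{3959}{23} = \frac{296925}{23}$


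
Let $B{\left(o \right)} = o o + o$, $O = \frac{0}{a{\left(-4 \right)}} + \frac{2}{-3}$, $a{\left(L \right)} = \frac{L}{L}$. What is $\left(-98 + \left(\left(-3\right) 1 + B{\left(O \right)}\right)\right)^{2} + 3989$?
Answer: $\frac{1153030}{81} \approx 14235.0$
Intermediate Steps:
$a{\left(L \right)} = 1$
$O = - \frac{2}{3}$ ($O = \frac{0}{1} + \frac{2}{-3} = 0 \cdot 1 + 2 \left(- \frac{1}{3}\right) = 0 - \frac{2}{3} = - \frac{2}{3} \approx -0.66667$)
$B{\left(o \right)} = o + o^{2}$ ($B{\left(o \right)} = o^{2} + o = o + o^{2}$)
$\left(-98 + \left(\left(-3\right) 1 + B{\left(O \right)}\right)\right)^{2} + 3989 = \left(-98 - \left(3 + \frac{2 \left(1 - \frac{2}{3}\right)}{3}\right)\right)^{2} + 3989 = \left(-98 - \frac{29}{9}\right)^{2} + 3989 = \left(- \frac{911}{9}\right)^{2} + 3989 = \frac{829921}{81} + 3989 = \frac{1153030}{81}$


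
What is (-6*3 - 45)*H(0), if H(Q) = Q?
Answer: 0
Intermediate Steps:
(-6*3 - 45)*H(0) = (-6*3 - 45)*0 = (-18 - 45)*0 = -63*0 = 0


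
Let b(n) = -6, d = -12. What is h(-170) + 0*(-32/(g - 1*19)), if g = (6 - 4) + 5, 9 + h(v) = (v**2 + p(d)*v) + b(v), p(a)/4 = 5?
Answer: 25485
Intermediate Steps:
p(a) = 20 (p(a) = 4*5 = 20)
h(v) = -15 + v**2 + 20*v (h(v) = -9 + ((v**2 + 20*v) - 6) = -9 + (-6 + v**2 + 20*v) = -15 + v**2 + 20*v)
g = 7 (g = 2 + 5 = 7)
h(-170) + 0*(-32/(g - 1*19)) = (-15 + (-170)**2 + 20*(-170)) + 0*(-32/(7 - 1*19)) = (-15 + 28900 - 3400) + 0*(-32/(7 - 19)) = 25485 + 0*(-32/(-12)) = 25485 + 0*(-32*(-1/12)) = 25485 + 0*(8/3) = 25485 + 0 = 25485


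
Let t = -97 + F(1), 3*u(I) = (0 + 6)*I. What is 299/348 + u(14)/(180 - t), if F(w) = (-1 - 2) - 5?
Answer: 10551/11020 ≈ 0.95744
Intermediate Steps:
u(I) = 2*I (u(I) = ((0 + 6)*I)/3 = (6*I)/3 = 2*I)
F(w) = -8 (F(w) = -3 - 5 = -8)
t = -105 (t = -97 - 8 = -105)
299/348 + u(14)/(180 - t) = 299/348 + (2*14)/(180 - 1*(-105)) = 299*(1/348) + 28/(180 + 105) = 299/348 + 28/285 = 10551/11020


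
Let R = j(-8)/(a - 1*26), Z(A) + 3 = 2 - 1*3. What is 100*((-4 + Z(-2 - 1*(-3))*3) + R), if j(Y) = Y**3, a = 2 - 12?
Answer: -1600/9 ≈ -177.78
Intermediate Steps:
a = -10
Z(A) = -4 (Z(A) = -3 + (2 - 1*3) = -3 + (2 - 3) = -3 - 1 = -4)
R = 128/9 (R = (-8)**3/(-10 - 1*26) = -512/(-10 - 26) = -512/(-36) = -512*(-1/36) = 128/9 ≈ 14.222)
100*((-4 + Z(-2 - 1*(-3))*3) + R) = 100*((-4 - 4*3) + 128/9) = 100*((-4 - 12) + 128/9) = 100*(-16 + 128/9) = 100*(-16/9) = -1600/9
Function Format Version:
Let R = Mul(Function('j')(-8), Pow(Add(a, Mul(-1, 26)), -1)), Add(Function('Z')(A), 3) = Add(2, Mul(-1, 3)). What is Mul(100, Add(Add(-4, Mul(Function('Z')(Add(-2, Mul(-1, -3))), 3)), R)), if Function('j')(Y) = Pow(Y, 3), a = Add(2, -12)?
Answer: Rational(-1600, 9) ≈ -177.78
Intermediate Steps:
a = -10
Function('Z')(A) = -4 (Function('Z')(A) = Add(-3, Add(2, Mul(-1, 3))) = Add(-3, Add(2, -3)) = Add(-3, -1) = -4)
R = Rational(128, 9) (R = Mul(Pow(-8, 3), Pow(Add(-10, Mul(-1, 26)), -1)) = Mul(-512, Pow(Add(-10, -26), -1)) = Mul(-512, Pow(-36, -1)) = Mul(-512, Rational(-1, 36)) = Rational(128, 9) ≈ 14.222)
Mul(100, Add(Add(-4, Mul(Function('Z')(Add(-2, Mul(-1, -3))), 3)), R)) = Mul(100, Add(Add(-4, Mul(-4, 3)), Rational(128, 9))) = Mul(100, Add(Add(-4, -12), Rational(128, 9))) = Mul(100, Add(-16, Rational(128, 9))) = Mul(100, Rational(-16, 9)) = Rational(-1600, 9)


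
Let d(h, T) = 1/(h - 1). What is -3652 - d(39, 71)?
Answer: -138777/38 ≈ -3652.0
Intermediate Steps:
d(h, T) = 1/(-1 + h)
-3652 - d(39, 71) = -3652 - 1/(-1 + 39) = -3652 - 1/38 = -138777/38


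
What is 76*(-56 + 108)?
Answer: 3952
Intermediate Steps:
76*(-56 + 108) = 76*52 = 3952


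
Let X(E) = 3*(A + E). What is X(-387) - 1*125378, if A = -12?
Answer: -126575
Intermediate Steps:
X(E) = -36 + 3*E (X(E) = 3*(-12 + E) = -36 + 3*E)
X(-387) - 1*125378 = (-36 + 3*(-387)) - 1*125378 = (-36 - 1161) - 125378 = -1197 - 125378 = -126575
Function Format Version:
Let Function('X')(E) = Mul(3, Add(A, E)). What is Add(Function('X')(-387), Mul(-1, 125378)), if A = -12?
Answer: -126575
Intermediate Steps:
Function('X')(E) = Add(-36, Mul(3, E)) (Function('X')(E) = Mul(3, Add(-12, E)) = Add(-36, Mul(3, E)))
Add(Function('X')(-387), Mul(-1, 125378)) = Add(Add(-36, Mul(3, -387)), Mul(-1, 125378)) = Add(Add(-36, -1161), -125378) = Add(-1197, -125378) = -126575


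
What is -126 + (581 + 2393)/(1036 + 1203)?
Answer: -279140/2239 ≈ -124.67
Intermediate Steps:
-126 + (581 + 2393)/(1036 + 1203) = -126 + 2974/2239 = -279140/2239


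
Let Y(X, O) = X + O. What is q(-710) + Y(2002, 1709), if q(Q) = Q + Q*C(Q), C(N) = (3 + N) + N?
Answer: 1009071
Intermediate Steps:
C(N) = 3 + 2*N
Y(X, O) = O + X
q(Q) = Q + Q*(3 + 2*Q)
q(-710) + Y(2002, 1709) = 2*(-710)*(2 - 710) + (1709 + 2002) = 2*(-710)*(-708) + 3711 = 1005360 + 3711 = 1009071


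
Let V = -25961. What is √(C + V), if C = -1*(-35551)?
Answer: √9590 ≈ 97.929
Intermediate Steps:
C = 35551
√(C + V) = √(35551 - 25961) = √9590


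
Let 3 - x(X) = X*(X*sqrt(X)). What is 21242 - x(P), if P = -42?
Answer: 21239 + 1764*I*sqrt(42) ≈ 21239.0 + 11432.0*I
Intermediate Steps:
x(X) = 3 - X**(5/2) (x(X) = 3 - X*X*sqrt(X) = 3 - X*X**(3/2) = 3 - X**(5/2))
21242 - x(P) = 21242 - (3 - (-42)**(5/2)) = 21242 - (3 - 1764*I*sqrt(42)) = 21242 + (-3 + 1764*I*sqrt(42)) = 21239 + 1764*I*sqrt(42)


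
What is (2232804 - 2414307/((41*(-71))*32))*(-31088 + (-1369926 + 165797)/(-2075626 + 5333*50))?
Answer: -299915912616150734715/4320762368 ≈ -6.9413e+10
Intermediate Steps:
(2232804 - 2414307/((41*(-71))*32))*(-31088 + (-1369926 + 165797)/(-2075626 + 5333*50)) = (2232804 - 2414307/((-2911*32)))*(-31088 - 1204129/(-2075626 + 266650)) = (2232804 - 2414307/(-93152))*(-31088 - 1204129/(-1808976)) = (2232804 - 2414307*(-1/93152))*(-31088 - 1204129*(-1/1808976)) = (2232804 + 2414307/93152)*(-31088 + 1204129/1808976) = (207992572515/93152)*(-56236241759/1808976) = -299915912616150734715/4320762368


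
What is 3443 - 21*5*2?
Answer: 3233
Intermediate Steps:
3443 - 21*5*2 = 3443 - 105*2 = 3443 - 1*210 = 3443 - 210 = 3233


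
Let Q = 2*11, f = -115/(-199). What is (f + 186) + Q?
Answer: 41507/199 ≈ 208.58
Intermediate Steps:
f = 115/199 (f = -115*(-1/199) = 115/199 ≈ 0.57789)
Q = 22
(f + 186) + Q = (115/199 + 186) + 22 = 37129/199 + 22 = 41507/199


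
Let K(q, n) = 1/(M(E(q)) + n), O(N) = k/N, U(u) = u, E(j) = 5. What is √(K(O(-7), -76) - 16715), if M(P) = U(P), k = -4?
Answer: I*√84260386/71 ≈ 129.29*I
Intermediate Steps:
M(P) = P
O(N) = -4/N
K(q, n) = 1/(5 + n)
√(K(O(-7), -76) - 16715) = √(1/(5 - 76) - 16715) = √(1/(-71) - 16715) = √(-1/71 - 16715) = √(-1186766/71) = I*√84260386/71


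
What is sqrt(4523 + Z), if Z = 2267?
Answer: sqrt(6790) ≈ 82.401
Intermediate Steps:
sqrt(4523 + Z) = sqrt(4523 + 2267) = sqrt(6790)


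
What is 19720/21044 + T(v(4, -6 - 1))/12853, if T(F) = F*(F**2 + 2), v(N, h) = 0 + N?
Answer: 63744082/67619633 ≈ 0.94269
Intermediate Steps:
v(N, h) = N
T(F) = F*(2 + F**2)
19720/21044 + T(v(4, -6 - 1))/12853 = 19720/21044 + (4*(2 + 4**2))/12853 = 19720*(1/21044) + (4*(2 + 16))*(1/12853) = 4930/5261 + (4*18)*(1/12853) = 4930/5261 + 72*(1/12853) = 4930/5261 + 72/12853 = 63744082/67619633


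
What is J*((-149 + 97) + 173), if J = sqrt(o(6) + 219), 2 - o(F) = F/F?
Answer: 242*sqrt(55) ≈ 1794.7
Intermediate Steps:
o(F) = 1 (o(F) = 2 - F/F = 2 - 1*1 = 2 - 1 = 1)
J = 2*sqrt(55) (J = sqrt(1 + 219) = sqrt(220) = 2*sqrt(55) ≈ 14.832)
J*((-149 + 97) + 173) = (2*sqrt(55))*((-149 + 97) + 173) = (2*sqrt(55))*(-52 + 173) = (2*sqrt(55))*121 = 242*sqrt(55)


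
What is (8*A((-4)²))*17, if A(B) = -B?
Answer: -2176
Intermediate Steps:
(8*A((-4)²))*17 = (8*(-1*(-4)²))*17 = (8*(-1*16))*17 = (8*(-16))*17 = -128*17 = -2176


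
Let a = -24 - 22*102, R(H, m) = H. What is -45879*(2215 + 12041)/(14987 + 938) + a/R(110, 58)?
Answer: -7198173054/175175 ≈ -41091.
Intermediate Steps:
a = -2268 (a = -24 - 2244 = -2268)
-45879*(2215 + 12041)/(14987 + 938) + a/R(110, 58) = -45879*(2215 + 12041)/(14987 + 938) - 2268/110 = -45879/(15925/14256) - 2268*1/110 = -45879/(15925*(1/14256)) - 1134/55 = -45879/15925/14256 - 1134/55 = -45879*14256/15925 - 1134/55 = -654051024/15925 - 1134/55 = -7198173054/175175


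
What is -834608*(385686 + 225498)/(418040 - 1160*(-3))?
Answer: -31881190992/26345 ≈ -1.2101e+6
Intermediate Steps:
-834608*(385686 + 225498)/(418040 - 1160*(-3)) = -834608*611184/(418040 + 3480) = -834608/(421520*(1/611184)) = -834608/26345/38199 = -834608*38199/26345 = -31881190992/26345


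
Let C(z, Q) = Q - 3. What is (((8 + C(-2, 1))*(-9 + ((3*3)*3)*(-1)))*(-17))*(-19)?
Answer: -69768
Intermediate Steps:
C(z, Q) = -3 + Q
(((8 + C(-2, 1))*(-9 + ((3*3)*3)*(-1)))*(-17))*(-19) = (((8 + (-3 + 1))*(-9 + ((3*3)*3)*(-1)))*(-17))*(-19) = (((8 - 2)*(-9 + (9*3)*(-1)))*(-17))*(-19) = ((6*(-9 + 27*(-1)))*(-17))*(-19) = ((6*(-9 - 27))*(-17))*(-19) = ((6*(-36))*(-17))*(-19) = -216*(-17)*(-19) = 3672*(-19) = -69768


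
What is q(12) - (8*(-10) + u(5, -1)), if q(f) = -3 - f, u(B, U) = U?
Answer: 66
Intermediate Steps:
q(12) - (8*(-10) + u(5, -1)) = (-3 - 1*12) - (8*(-10) - 1) = (-3 - 12) - (-80 - 1) = -15 - 1*(-81) = -15 + 81 = 66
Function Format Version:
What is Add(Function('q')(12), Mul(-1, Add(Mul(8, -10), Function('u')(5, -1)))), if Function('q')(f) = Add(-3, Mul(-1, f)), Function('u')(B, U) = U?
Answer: 66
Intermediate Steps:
Add(Function('q')(12), Mul(-1, Add(Mul(8, -10), Function('u')(5, -1)))) = Add(Add(-3, Mul(-1, 12)), Mul(-1, Add(Mul(8, -10), -1))) = Add(Add(-3, -12), Mul(-1, Add(-80, -1))) = Add(-15, Mul(-1, -81)) = Add(-15, 81) = 66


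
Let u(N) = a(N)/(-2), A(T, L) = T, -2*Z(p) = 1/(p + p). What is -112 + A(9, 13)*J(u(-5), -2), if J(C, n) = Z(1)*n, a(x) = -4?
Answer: -215/2 ≈ -107.50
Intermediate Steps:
Z(p) = -1/(4*p) (Z(p) = -1/(2*(p + p)) = -1/(2*p)/2 = -1/(4*p))
u(N) = 2 (u(N) = -4/(-2) = -4*(-½) = 2)
J(C, n) = -n/4 (J(C, n) = (-¼/1)*n = (-¼*1)*n = -n/4)
-112 + A(9, 13)*J(u(-5), -2) = -112 + 9*(-¼*(-2)) = -112 + 9*(½) = -112 + 9/2 = -215/2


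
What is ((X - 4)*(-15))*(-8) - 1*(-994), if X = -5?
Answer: -86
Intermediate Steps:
((X - 4)*(-15))*(-8) - 1*(-994) = ((-5 - 4)*(-15))*(-8) - 1*(-994) = -9*(-15)*(-8) + 994 = 135*(-8) + 994 = -1080 + 994 = -86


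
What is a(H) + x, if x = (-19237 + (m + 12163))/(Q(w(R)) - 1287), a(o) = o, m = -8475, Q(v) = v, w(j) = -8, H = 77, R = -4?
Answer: 115264/1295 ≈ 89.007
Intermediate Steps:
x = 15549/1295 (x = (-19237 + (-8475 + 12163))/(-8 - 1287) = (-19237 + 3688)/(-1295) = -15549*(-1/1295) = 15549/1295 ≈ 12.007)
a(H) + x = 77 + 15549/1295 = 115264/1295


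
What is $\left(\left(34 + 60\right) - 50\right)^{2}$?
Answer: $1936$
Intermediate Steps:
$\left(\left(34 + 60\right) - 50\right)^{2} = \left(94 - 50\right)^{2} = 44^{2} = 1936$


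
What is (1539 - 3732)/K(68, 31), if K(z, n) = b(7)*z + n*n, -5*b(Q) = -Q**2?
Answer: -10965/8137 ≈ -1.3475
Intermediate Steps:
b(Q) = Q**2/5 (b(Q) = -(-1)*Q**2/5 = Q**2/5)
K(z, n) = n**2 + 49*z/5 (K(z, n) = ((1/5)*7**2)*z + n*n = ((1/5)*49)*z + n**2 = 49*z/5 + n**2 = n**2 + 49*z/5)
(1539 - 3732)/K(68, 31) = (1539 - 3732)/(31**2 + (49/5)*68) = -2193/(961 + 3332/5) = -2193/8137/5 = -2193*5/8137 = -10965/8137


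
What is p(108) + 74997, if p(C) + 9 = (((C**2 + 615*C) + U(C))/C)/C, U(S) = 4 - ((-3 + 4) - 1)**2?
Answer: 109342265/1458 ≈ 74995.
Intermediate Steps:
U(S) = 4 (U(S) = 4 - (1 - 1)**2 = 4 - 1*0**2 = 4 - 1*0 = 4 + 0 = 4)
p(C) = -9 + (4 + C**2 + 615*C)/C**2 (p(C) = -9 + (((C**2 + 615*C) + 4)/C)/C = -9 + ((4 + C**2 + 615*C)/C)/C = -9 + (4 + C**2 + 615*C)/C**2)
p(108) + 74997 = (-8 + 4/108**2 + 615/108) + 74997 = (-8 + 4*(1/11664) + 615*(1/108)) + 74997 = (-8 + 1/2916 + 205/36) + 74997 = -3361/1458 + 74997 = 109342265/1458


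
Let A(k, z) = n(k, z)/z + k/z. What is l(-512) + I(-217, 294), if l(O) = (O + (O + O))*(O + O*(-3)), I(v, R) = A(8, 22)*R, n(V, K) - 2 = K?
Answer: -17296800/11 ≈ -1.5724e+6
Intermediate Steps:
n(V, K) = 2 + K
A(k, z) = k/z + (2 + z)/z (A(k, z) = (2 + z)/z + k/z = k/z + (2 + z)/z)
I(v, R) = 16*R/11 (I(v, R) = ((2 + 8 + 22)/22)*R = ((1/22)*32)*R = 16*R/11)
l(O) = -6*O² (l(O) = (O + 2*O)*(O - 3*O) = (3*O)*(-2*O) = -6*O²)
l(-512) + I(-217, 294) = -6*(-512)² + (16/11)*294 = -6*262144 + 4704/11 = -1572864 + 4704/11 = -17296800/11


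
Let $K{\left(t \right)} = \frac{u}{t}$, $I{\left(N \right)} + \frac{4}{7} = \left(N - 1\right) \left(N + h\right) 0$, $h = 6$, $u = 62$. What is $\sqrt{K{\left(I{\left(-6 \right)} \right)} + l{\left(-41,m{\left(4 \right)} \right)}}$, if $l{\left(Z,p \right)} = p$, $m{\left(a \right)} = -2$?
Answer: $\frac{i \sqrt{442}}{2} \approx 10.512 i$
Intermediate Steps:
$I{\left(N \right)} = - \frac{4}{7}$ ($I{\left(N \right)} = - \frac{4}{7} + \left(N - 1\right) \left(N + 6\right) 0 = - \frac{4}{7} + \left(-1 + N\right) \left(6 + N\right) 0 = - \frac{4}{7} + 0 = - \frac{4}{7}$)
$K{\left(t \right)} = \frac{62}{t}$
$\sqrt{K{\left(I{\left(-6 \right)} \right)} + l{\left(-41,m{\left(4 \right)} \right)}} = \sqrt{\frac{62}{- \frac{4}{7}} - 2} = \sqrt{62 \left(- \frac{7}{4}\right) - 2} = \sqrt{- \frac{217}{2} - 2} = \sqrt{- \frac{221}{2}} = \frac{i \sqrt{442}}{2}$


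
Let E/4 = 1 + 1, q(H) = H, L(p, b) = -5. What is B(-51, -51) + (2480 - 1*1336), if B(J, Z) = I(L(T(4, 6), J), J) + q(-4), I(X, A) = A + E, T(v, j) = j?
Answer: 1097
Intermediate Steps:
E = 8 (E = 4*(1 + 1) = 4*2 = 8)
I(X, A) = 8 + A (I(X, A) = A + 8 = 8 + A)
B(J, Z) = 4 + J (B(J, Z) = (8 + J) - 4 = 4 + J)
B(-51, -51) + (2480 - 1*1336) = (4 - 51) + (2480 - 1*1336) = -47 + (2480 - 1336) = -47 + 1144 = 1097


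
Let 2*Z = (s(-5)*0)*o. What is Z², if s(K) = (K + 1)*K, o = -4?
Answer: 0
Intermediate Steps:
s(K) = K*(1 + K) (s(K) = (1 + K)*K = K*(1 + K))
Z = 0 (Z = ((-5*(1 - 5)*0)*(-4))/2 = ((-5*(-4)*0)*(-4))/2 = ((20*0)*(-4))/2 = (0*(-4))/2 = (½)*0 = 0)
Z² = 0² = 0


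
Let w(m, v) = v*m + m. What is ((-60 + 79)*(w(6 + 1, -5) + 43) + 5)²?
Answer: 84100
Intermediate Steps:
w(m, v) = m + m*v (w(m, v) = m*v + m = m + m*v)
((-60 + 79)*(w(6 + 1, -5) + 43) + 5)² = ((-60 + 79)*((6 + 1)*(1 - 5) + 43) + 5)² = (19*(7*(-4) + 43) + 5)² = (19*(-28 + 43) + 5)² = (19*15 + 5)² = (285 + 5)² = 290² = 84100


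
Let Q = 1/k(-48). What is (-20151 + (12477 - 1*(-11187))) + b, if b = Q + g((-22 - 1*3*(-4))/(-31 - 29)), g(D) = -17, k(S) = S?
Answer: 167807/48 ≈ 3496.0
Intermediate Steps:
Q = -1/48 (Q = 1/(-48) = -1/48 ≈ -0.020833)
b = -817/48 (b = -1/48 - 17 = -817/48 ≈ -17.021)
(-20151 + (12477 - 1*(-11187))) + b = (-20151 + (12477 - 1*(-11187))) - 817/48 = (-20151 + (12477 + 11187)) - 817/48 = (-20151 + 23664) - 817/48 = 3513 - 817/48 = 167807/48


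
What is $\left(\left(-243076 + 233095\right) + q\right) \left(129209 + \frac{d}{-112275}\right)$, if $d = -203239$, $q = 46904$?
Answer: $\frac{535647267352022}{112275} \approx 4.7708 \cdot 10^{9}$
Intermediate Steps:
$\left(\left(-243076 + 233095\right) + q\right) \left(129209 + \frac{d}{-112275}\right) = \left(\left(-243076 + 233095\right) + 46904\right) \left(129209 - \frac{203239}{-112275}\right) = \left(-9981 + 46904\right) \left(129209 - - \frac{203239}{112275}\right) = 36923 \left(129209 + \frac{203239}{112275}\right) = 36923 \cdot \frac{14507143714}{112275} = \frac{535647267352022}{112275}$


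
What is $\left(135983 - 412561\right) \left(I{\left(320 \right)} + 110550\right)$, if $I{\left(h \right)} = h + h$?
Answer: $-30752707820$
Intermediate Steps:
$I{\left(h \right)} = 2 h$
$\left(135983 - 412561\right) \left(I{\left(320 \right)} + 110550\right) = \left(135983 - 412561\right) \left(2 \cdot 320 + 110550\right) = - 276578 \left(640 + 110550\right) = \left(-276578\right) 111190 = -30752707820$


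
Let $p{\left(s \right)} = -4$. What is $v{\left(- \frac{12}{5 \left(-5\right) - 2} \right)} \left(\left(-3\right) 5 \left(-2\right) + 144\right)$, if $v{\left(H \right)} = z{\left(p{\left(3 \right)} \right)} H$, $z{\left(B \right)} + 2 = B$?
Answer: $-464$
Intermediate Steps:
$z{\left(B \right)} = -2 + B$
$v{\left(H \right)} = - 6 H$ ($v{\left(H \right)} = \left(-2 - 4\right) H = - 6 H$)
$v{\left(- \frac{12}{5 \left(-5\right) - 2} \right)} \left(\left(-3\right) 5 \left(-2\right) + 144\right) = - 6 \left(- \frac{12}{5 \left(-5\right) - 2}\right) \left(\left(-3\right) 5 \left(-2\right) + 144\right) = - 6 \left(- \frac{12}{-25 - 2}\right) \left(\left(-15\right) \left(-2\right) + 144\right) = - 6 \left(- \frac{12}{-27}\right) \left(30 + 144\right) = - 6 \left(\left(-12\right) \left(- \frac{1}{27}\right)\right) 174 = \left(-6\right) \frac{4}{9} \cdot 174 = \left(- \frac{8}{3}\right) 174 = -464$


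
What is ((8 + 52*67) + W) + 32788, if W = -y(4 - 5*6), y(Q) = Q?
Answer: 36306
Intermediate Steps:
W = 26 (W = -(4 - 5*6) = -(4 - 30) = -1*(-26) = 26)
((8 + 52*67) + W) + 32788 = ((8 + 52*67) + 26) + 32788 = ((8 + 3484) + 26) + 32788 = (3492 + 26) + 32788 = 3518 + 32788 = 36306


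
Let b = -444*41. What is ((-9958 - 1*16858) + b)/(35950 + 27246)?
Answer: -11255/15799 ≈ -0.71239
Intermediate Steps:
b = -18204
((-9958 - 1*16858) + b)/(35950 + 27246) = ((-9958 - 1*16858) - 18204)/(35950 + 27246) = ((-9958 - 16858) - 18204)/63196 = (-26816 - 18204)*(1/63196) = -45020*1/63196 = -11255/15799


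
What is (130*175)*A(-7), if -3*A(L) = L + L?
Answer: 318500/3 ≈ 1.0617e+5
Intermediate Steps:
A(L) = -2*L/3 (A(L) = -(L + L)/3 = -2*L/3)
(130*175)*A(-7) = (130*175)*(-⅔*(-7)) = 22750*(14/3) = 318500/3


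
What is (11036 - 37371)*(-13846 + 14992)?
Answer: -30179910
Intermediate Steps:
(11036 - 37371)*(-13846 + 14992) = -26335*1146 = -30179910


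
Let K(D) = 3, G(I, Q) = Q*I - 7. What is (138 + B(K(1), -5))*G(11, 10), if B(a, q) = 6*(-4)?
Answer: 11742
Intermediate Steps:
G(I, Q) = -7 + I*Q (G(I, Q) = I*Q - 7 = -7 + I*Q)
B(a, q) = -24
(138 + B(K(1), -5))*G(11, 10) = (138 - 24)*(-7 + 11*10) = 114*(-7 + 110) = 114*103 = 11742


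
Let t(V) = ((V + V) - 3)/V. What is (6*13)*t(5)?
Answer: 546/5 ≈ 109.20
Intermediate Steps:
t(V) = (-3 + 2*V)/V (t(V) = (2*V - 3)/V = (-3 + 2*V)/V)
(6*13)*t(5) = (6*13)*(2 - 3/5) = 78*(2 - 3*⅕) = 78*(2 - ⅗) = 78*(7/5) = 546/5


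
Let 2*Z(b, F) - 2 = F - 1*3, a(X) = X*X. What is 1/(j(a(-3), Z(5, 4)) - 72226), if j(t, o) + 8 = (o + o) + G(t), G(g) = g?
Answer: -1/72222 ≈ -1.3846e-5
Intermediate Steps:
a(X) = X**2
Z(b, F) = -1/2 + F/2 (Z(b, F) = 1 + (F - 1*3)/2 = 1 + (F - 3)/2 = 1 + (-3 + F)/2 = 1 + (-3/2 + F/2) = -1/2 + F/2)
j(t, o) = -8 + t + 2*o (j(t, o) = -8 + ((o + o) + t) = -8 + (2*o + t) = -8 + (t + 2*o) = -8 + t + 2*o)
1/(j(a(-3), Z(5, 4)) - 72226) = 1/((-8 + (-3)**2 + 2*(-1/2 + (1/2)*4)) - 72226) = 1/((-8 + 9 + 2*(-1/2 + 2)) - 72226) = 1/((-8 + 9 + 2*(3/2)) - 72226) = 1/((-8 + 9 + 3) - 72226) = 1/(4 - 72226) = 1/(-72222) = -1/72222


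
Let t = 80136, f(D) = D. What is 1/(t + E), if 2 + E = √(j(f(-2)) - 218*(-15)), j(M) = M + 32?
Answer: 40067/3210727328 - 5*√33/3210727328 ≈ 1.2470e-5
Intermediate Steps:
j(M) = 32 + M
E = -2 + 10*√33 (E = -2 + √((32 - 2) - 218*(-15)) = -2 + √(30 + 3270) = -2 + √3300 = -2 + 10*√33 ≈ 55.446)
1/(t + E) = 1/(80136 + (-2 + 10*√33)) = 1/(80134 + 10*√33)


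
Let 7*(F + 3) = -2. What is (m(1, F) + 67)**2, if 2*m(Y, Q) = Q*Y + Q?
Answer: 198916/49 ≈ 4059.5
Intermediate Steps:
F = -23/7 (F = -3 + (1/7)*(-2) = -3 - 2/7 = -23/7 ≈ -3.2857)
m(Y, Q) = Q/2 + Q*Y/2 (m(Y, Q) = (Q*Y + Q)/2 = (Q + Q*Y)/2 = Q/2 + Q*Y/2)
(m(1, F) + 67)**2 = ((1/2)*(-23/7)*(1 + 1) + 67)**2 = ((1/2)*(-23/7)*2 + 67)**2 = (-23/7 + 67)**2 = (446/7)**2 = 198916/49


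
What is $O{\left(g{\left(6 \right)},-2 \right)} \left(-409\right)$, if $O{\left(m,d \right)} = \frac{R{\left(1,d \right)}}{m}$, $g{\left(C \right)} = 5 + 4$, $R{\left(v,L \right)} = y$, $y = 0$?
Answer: $0$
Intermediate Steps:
$R{\left(v,L \right)} = 0$
$g{\left(C \right)} = 9$
$O{\left(m,d \right)} = 0$ ($O{\left(m,d \right)} = \frac{0}{m} = 0$)
$O{\left(g{\left(6 \right)},-2 \right)} \left(-409\right) = 0 \left(-409\right) = 0$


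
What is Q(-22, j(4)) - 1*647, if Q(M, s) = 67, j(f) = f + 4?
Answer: -580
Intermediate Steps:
j(f) = 4 + f
Q(-22, j(4)) - 1*647 = 67 - 1*647 = 67 - 647 = -580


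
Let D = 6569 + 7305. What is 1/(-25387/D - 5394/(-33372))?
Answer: -19291797/32182442 ≈ -0.59945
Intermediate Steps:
D = 13874
1/(-25387/D - 5394/(-33372)) = 1/(-25387/13874 - 5394/(-33372)) = 1/(-25387*1/13874 - 5394*(-1/33372)) = 1/(-25387/13874 + 899/5562) = 1/(-32182442/19291797) = -19291797/32182442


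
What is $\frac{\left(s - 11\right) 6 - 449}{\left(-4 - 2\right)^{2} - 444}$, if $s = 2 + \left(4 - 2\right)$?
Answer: $\frac{491}{408} \approx 1.2034$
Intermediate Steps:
$s = 4$ ($s = 2 + \left(4 - 2\right) = 2 + 2 = 4$)
$\frac{\left(s - 11\right) 6 - 449}{\left(-4 - 2\right)^{2} - 444} = \frac{\left(4 - 11\right) 6 - 449}{\left(-4 - 2\right)^{2} - 444} = \frac{\left(-7\right) 6 - 449}{\left(-6\right)^{2} - 444} = \frac{-42 - 449}{36 - 444} = - \frac{491}{-408} = \left(-491\right) \left(- \frac{1}{408}\right) = \frac{491}{408}$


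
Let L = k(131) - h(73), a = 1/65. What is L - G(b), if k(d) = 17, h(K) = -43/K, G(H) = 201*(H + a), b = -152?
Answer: 145038027/4745 ≈ 30567.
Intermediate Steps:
a = 1/65 ≈ 0.015385
G(H) = 201/65 + 201*H (G(H) = 201*(H + 1/65) = 201*(1/65 + H) = 201/65 + 201*H)
L = 1284/73 (L = 17 - (-43)/73 = 17 - 1*(-43/73) = 17 + 43/73 = 1284/73 ≈ 17.589)
L - G(b) = 1284/73 - (201/65 + 201*(-152)) = 1284/73 - (201/65 - 30552) = 1284/73 - 1*(-1985679/65) = 1284/73 + 1985679/65 = 145038027/4745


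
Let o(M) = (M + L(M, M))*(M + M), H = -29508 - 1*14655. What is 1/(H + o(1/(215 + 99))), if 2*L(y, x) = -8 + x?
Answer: -98596/4354297657 ≈ -2.2643e-5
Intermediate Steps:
L(y, x) = -4 + x/2 (L(y, x) = (-8 + x)/2 = -4 + x/2)
H = -44163 (H = -29508 - 14655 = -44163)
o(M) = 2*M*(-4 + 3*M/2) (o(M) = (M + (-4 + M/2))*(M + M) = (-4 + 3*M/2)*(2*M) = 2*M*(-4 + 3*M/2))
1/(H + o(1/(215 + 99))) = 1/(-44163 + (-8 + 3/(215 + 99))/(215 + 99)) = 1/(-44163 + (-8 + 3/314)/314) = 1/(-44163 + (1/314)*(-2509/314)) = 1/(-44163 - 2509/98596) = 1/(-4354297657/98596) = -98596/4354297657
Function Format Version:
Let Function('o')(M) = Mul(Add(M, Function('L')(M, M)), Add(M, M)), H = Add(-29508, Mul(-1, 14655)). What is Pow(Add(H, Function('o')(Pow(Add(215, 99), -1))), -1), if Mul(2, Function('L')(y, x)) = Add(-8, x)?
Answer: Rational(-98596, 4354297657) ≈ -2.2643e-5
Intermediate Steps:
Function('L')(y, x) = Add(-4, Mul(Rational(1, 2), x)) (Function('L')(y, x) = Mul(Rational(1, 2), Add(-8, x)) = Add(-4, Mul(Rational(1, 2), x)))
H = -44163 (H = Add(-29508, -14655) = -44163)
Function('o')(M) = Mul(2, M, Add(-4, Mul(Rational(3, 2), M))) (Function('o')(M) = Mul(Add(M, Add(-4, Mul(Rational(1, 2), M))), Add(M, M)) = Mul(Add(-4, Mul(Rational(3, 2), M)), Mul(2, M)) = Mul(2, M, Add(-4, Mul(Rational(3, 2), M))))
Pow(Add(H, Function('o')(Pow(Add(215, 99), -1))), -1) = Pow(Add(-44163, Mul(Pow(Add(215, 99), -1), Add(-8, Mul(3, Pow(Add(215, 99), -1))))), -1) = Pow(Add(-44163, Mul(Pow(314, -1), Add(-8, Mul(3, Pow(314, -1))))), -1) = Pow(Add(-44163, Mul(Rational(1, 314), Add(-8, Mul(3, Rational(1, 314))))), -1) = Pow(Add(-44163, Mul(Rational(1, 314), Add(-8, Rational(3, 314)))), -1) = Pow(Add(-44163, Mul(Rational(1, 314), Rational(-2509, 314))), -1) = Pow(Add(-44163, Rational(-2509, 98596)), -1) = Pow(Rational(-4354297657, 98596), -1) = Rational(-98596, 4354297657)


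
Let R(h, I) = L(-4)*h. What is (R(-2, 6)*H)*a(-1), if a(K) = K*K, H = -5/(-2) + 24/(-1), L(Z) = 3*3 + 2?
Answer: 473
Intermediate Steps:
L(Z) = 11 (L(Z) = 9 + 2 = 11)
R(h, I) = 11*h
H = -43/2 (H = -5*(-1/2) + 24*(-1) = 5/2 - 24 = -43/2 ≈ -21.500)
a(K) = K**2
(R(-2, 6)*H)*a(-1) = ((11*(-2))*(-43/2))*(-1)**2 = -22*(-43/2)*1 = 473*1 = 473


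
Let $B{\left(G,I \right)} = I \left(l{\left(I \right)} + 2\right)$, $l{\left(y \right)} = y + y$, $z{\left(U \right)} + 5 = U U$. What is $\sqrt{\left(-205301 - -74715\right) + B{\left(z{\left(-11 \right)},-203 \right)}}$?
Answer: $i \sqrt{48574} \approx 220.4 i$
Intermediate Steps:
$z{\left(U \right)} = -5 + U^{2}$ ($z{\left(U \right)} = -5 + U U = -5 + U^{2}$)
$l{\left(y \right)} = 2 y$
$B{\left(G,I \right)} = I \left(2 + 2 I\right)$ ($B{\left(G,I \right)} = I \left(2 I + 2\right) = I \left(2 + 2 I\right)$)
$\sqrt{\left(-205301 - -74715\right) + B{\left(z{\left(-11 \right)},-203 \right)}} = \sqrt{\left(-205301 - -74715\right) + 2 \left(-203\right) \left(1 - 203\right)} = \sqrt{\left(-205301 + 74715\right) + 2 \left(-203\right) \left(-202\right)} = \sqrt{-130586 + 82012} = \sqrt{-48574} = i \sqrt{48574}$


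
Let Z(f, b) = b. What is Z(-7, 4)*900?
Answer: 3600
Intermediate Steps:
Z(-7, 4)*900 = 4*900 = 3600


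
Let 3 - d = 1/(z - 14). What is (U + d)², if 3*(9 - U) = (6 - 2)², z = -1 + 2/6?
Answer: 790321/17424 ≈ 45.358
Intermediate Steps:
z = -⅔ (z = -1 + 2*(⅙) = -1 + ⅓ = -⅔ ≈ -0.66667)
U = 11/3 (U = 9 - (6 - 2)²/3 = 9 - ⅓*4² = 9 - ⅓*16 = 9 - 16/3 = 11/3 ≈ 3.6667)
d = 135/44 (d = 3 - 1/(-⅔ - 14) = 3 - 1/(-44/3) = 3 - 1*(-3/44) = 3 + 3/44 = 135/44 ≈ 3.0682)
(U + d)² = (11/3 + 135/44)² = (889/132)² = 790321/17424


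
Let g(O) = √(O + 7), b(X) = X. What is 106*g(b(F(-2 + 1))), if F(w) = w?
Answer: 106*√6 ≈ 259.65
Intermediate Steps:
g(O) = √(7 + O)
106*g(b(F(-2 + 1))) = 106*√(7 + (-2 + 1)) = 106*√(7 - 1) = 106*√6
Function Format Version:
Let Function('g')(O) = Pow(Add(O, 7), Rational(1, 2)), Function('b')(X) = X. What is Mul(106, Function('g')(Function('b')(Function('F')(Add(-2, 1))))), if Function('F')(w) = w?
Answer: Mul(106, Pow(6, Rational(1, 2))) ≈ 259.65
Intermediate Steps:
Function('g')(O) = Pow(Add(7, O), Rational(1, 2))
Mul(106, Function('g')(Function('b')(Function('F')(Add(-2, 1))))) = Mul(106, Pow(Add(7, Add(-2, 1)), Rational(1, 2))) = Mul(106, Pow(Add(7, -1), Rational(1, 2))) = Mul(106, Pow(6, Rational(1, 2)))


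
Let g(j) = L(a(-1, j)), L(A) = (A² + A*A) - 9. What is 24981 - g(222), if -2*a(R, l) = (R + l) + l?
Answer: -146269/2 ≈ -73135.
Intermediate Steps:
a(R, l) = -l - R/2 (a(R, l) = -((R + l) + l)/2 = -(R + 2*l)/2 = -l - R/2)
L(A) = -9 + 2*A² (L(A) = (A² + A²) - 9 = 2*A² - 9 = -9 + 2*A²)
g(j) = -9 + 2*(½ - j)² (g(j) = -9 + 2*(-j - ½*(-1))² = -9 + 2*(-j + ½)² = -9 + 2*(½ - j)²)
24981 - g(222) = 24981 - (-9 + (-1 + 2*222)²/2) = 24981 - (-9 + (-1 + 444)²/2) = 24981 - (-9 + (½)*443²) = 24981 - (-9 + (½)*196249) = 24981 - (-9 + 196249/2) = 24981 - 1*196231/2 = 24981 - 196231/2 = -146269/2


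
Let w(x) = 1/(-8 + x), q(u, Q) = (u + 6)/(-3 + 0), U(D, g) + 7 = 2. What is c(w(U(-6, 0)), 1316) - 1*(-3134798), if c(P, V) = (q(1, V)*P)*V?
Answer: 122266334/39 ≈ 3.1350e+6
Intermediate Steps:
U(D, g) = -5 (U(D, g) = -7 + 2 = -5)
q(u, Q) = -2 - u/3 (q(u, Q) = (6 + u)/(-3) = (6 + u)*(-⅓) = -2 - u/3)
c(P, V) = -7*P*V/3 (c(P, V) = ((-2 - ⅓*1)*P)*V = ((-2 - ⅓)*P)*V = (-7*P/3)*V = -7*P*V/3)
c(w(U(-6, 0)), 1316) - 1*(-3134798) = -7/3*1316/(-8 - 5) - 1*(-3134798) = -7/3*1316/(-13) + 3134798 = -7/3*(-1/13)*1316 + 3134798 = 9212/39 + 3134798 = 122266334/39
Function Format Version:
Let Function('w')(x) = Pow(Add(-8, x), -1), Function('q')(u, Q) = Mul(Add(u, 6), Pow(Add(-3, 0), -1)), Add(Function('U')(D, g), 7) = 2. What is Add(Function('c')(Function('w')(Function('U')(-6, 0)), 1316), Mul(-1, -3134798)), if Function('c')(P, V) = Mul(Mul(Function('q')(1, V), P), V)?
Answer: Rational(122266334, 39) ≈ 3.1350e+6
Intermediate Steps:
Function('U')(D, g) = -5 (Function('U')(D, g) = Add(-7, 2) = -5)
Function('q')(u, Q) = Add(-2, Mul(Rational(-1, 3), u)) (Function('q')(u, Q) = Mul(Add(6, u), Pow(-3, -1)) = Mul(Add(6, u), Rational(-1, 3)) = Add(-2, Mul(Rational(-1, 3), u)))
Function('c')(P, V) = Mul(Rational(-7, 3), P, V) (Function('c')(P, V) = Mul(Mul(Add(-2, Mul(Rational(-1, 3), 1)), P), V) = Mul(Mul(Add(-2, Rational(-1, 3)), P), V) = Mul(Mul(Rational(-7, 3), P), V) = Mul(Rational(-7, 3), P, V))
Add(Function('c')(Function('w')(Function('U')(-6, 0)), 1316), Mul(-1, -3134798)) = Add(Mul(Rational(-7, 3), Pow(Add(-8, -5), -1), 1316), Mul(-1, -3134798)) = Add(Mul(Rational(-7, 3), Pow(-13, -1), 1316), 3134798) = Add(Mul(Rational(-7, 3), Rational(-1, 13), 1316), 3134798) = Add(Rational(9212, 39), 3134798) = Rational(122266334, 39)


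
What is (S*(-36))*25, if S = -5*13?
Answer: 58500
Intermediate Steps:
S = -65
(S*(-36))*25 = -65*(-36)*25 = 2340*25 = 58500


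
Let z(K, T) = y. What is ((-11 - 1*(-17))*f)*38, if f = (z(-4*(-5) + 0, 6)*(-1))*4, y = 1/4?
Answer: -228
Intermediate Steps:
y = ¼ ≈ 0.25000
z(K, T) = ¼
f = -1 (f = ((¼)*(-1))*4 = -¼*4 = -1)
((-11 - 1*(-17))*f)*38 = ((-11 - 1*(-17))*(-1))*38 = ((-11 + 17)*(-1))*38 = (6*(-1))*38 = -6*38 = -228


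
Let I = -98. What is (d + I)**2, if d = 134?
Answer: 1296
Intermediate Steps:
(d + I)**2 = (134 - 98)**2 = 36**2 = 1296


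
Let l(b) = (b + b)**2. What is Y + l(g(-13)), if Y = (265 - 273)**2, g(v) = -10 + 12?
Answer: 80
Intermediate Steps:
g(v) = 2
l(b) = 4*b**2 (l(b) = (2*b)**2 = 4*b**2)
Y = 64 (Y = (-8)**2 = 64)
Y + l(g(-13)) = 64 + 4*2**2 = 64 + 4*4 = 64 + 16 = 80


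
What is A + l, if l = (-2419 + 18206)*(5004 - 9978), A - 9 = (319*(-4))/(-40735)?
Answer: -3198696687539/40735 ≈ -7.8525e+7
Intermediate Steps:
A = 367891/40735 (A = 9 + (319*(-4))/(-40735) = 9 - 1276*(-1/40735) = 9 + 1276/40735 = 367891/40735 ≈ 9.0313)
l = -78524538 (l = 15787*(-4974) = -78524538)
A + l = 367891/40735 - 78524538 = -3198696687539/40735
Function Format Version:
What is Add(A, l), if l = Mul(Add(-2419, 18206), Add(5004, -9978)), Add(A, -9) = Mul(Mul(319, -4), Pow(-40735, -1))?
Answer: Rational(-3198696687539, 40735) ≈ -7.8525e+7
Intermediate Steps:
A = Rational(367891, 40735) (A = Add(9, Mul(Mul(319, -4), Pow(-40735, -1))) = Add(9, Mul(-1276, Rational(-1, 40735))) = Add(9, Rational(1276, 40735)) = Rational(367891, 40735) ≈ 9.0313)
l = -78524538 (l = Mul(15787, -4974) = -78524538)
Add(A, l) = Add(Rational(367891, 40735), -78524538) = Rational(-3198696687539, 40735)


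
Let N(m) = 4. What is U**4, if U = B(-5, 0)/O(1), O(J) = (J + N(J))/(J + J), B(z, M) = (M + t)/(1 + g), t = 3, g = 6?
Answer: 1296/1500625 ≈ 0.00086364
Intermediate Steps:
B(z, M) = 3/7 + M/7 (B(z, M) = (M + 3)/(1 + 6) = (3 + M)/7 = (3 + M)*(1/7) = 3/7 + M/7)
O(J) = (4 + J)/(2*J) (O(J) = (J + 4)/(J + J) = (4 + J)/((2*J)) = (4 + J)*(1/(2*J)) = (4 + J)/(2*J))
U = 6/35 (U = (3/7 + (1/7)*0)/(((1/2)*(4 + 1)/1)) = (3/7 + 0)/(((1/2)*1*5)) = 3/(7*(5/2)) = (3/7)*(2/5) = 6/35 ≈ 0.17143)
U**4 = (6/35)**4 = 1296/1500625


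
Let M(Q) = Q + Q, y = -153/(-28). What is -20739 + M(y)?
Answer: -290193/14 ≈ -20728.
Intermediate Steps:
y = 153/28 (y = -153*(-1/28) = 153/28 ≈ 5.4643)
M(Q) = 2*Q
-20739 + M(y) = -20739 + 2*(153/28) = -20739 + 153/14 = -290193/14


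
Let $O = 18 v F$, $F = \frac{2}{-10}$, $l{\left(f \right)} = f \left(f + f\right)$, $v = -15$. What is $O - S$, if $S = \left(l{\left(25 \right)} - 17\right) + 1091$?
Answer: $-2270$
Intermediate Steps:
$l{\left(f \right)} = 2 f^{2}$ ($l{\left(f \right)} = f 2 f = 2 f^{2}$)
$S = 2324$ ($S = \left(2 \cdot 25^{2} - 17\right) + 1091 = \left(2 \cdot 625 - 17\right) + 1091 = \left(1250 - 17\right) + 1091 = 1233 + 1091 = 2324$)
$F = - \frac{1}{5}$ ($F = 2 \left(- \frac{1}{10}\right) = - \frac{1}{5} \approx -0.2$)
$O = 54$ ($O = 18 \left(-15\right) \left(- \frac{1}{5}\right) = \left(-270\right) \left(- \frac{1}{5}\right) = 54$)
$O - S = 54 - 2324 = -2270$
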